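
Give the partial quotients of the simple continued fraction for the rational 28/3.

[9; 3]

Run the Euclidean algorithm on 28 and 3; the successive quotients are the partial quotients a_0, a_1, ... (each step inverts the fractional part left over by the previous one):
  28 = 9*3 + 1, so a_0 = 9.
  3 = 3*1 + 0, so a_1 = 3.
The remainder reaches 0 after 2 divisions, so the expansion has 2 partial quotients, read off in order.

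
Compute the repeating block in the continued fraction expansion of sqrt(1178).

[34; (3, 9, 2, 9, 3, 68)]

Write x_i = (sqrt(1178) + m_i)/d_i with (m_0, d_0) = (0, 1). a_0 = floor(sqrt(1178)) = 34, since 34^2 = 1156 <= 1178 < 1225 = 35^2.
Iterate m_{i+1} = d_i*a_i - m_i, d_{i+1} = (1178 - m_{i+1}^2)/d_i, a_{i+1} = floor((a_0 + m_{i+1})/d_{i+1}):
  m_1 = 1*34 - 0 = 34, d_1 = (1178 - 34^2)/1 = 22/1 = 22, a_1 = floor((34 + 34)/22) = 3.
  m_2 = 22*3 - 34 = 32, d_2 = (1178 - 32^2)/22 = 154/22 = 7, a_2 = floor((34 + 32)/7) = 9.
  m_3 = 7*9 - 32 = 31, d_3 = (1178 - 31^2)/7 = 217/7 = 31, a_3 = floor((34 + 31)/31) = 2.
  m_4 = 31*2 - 31 = 31, d_4 = (1178 - 31^2)/31 = 217/31 = 7, a_4 = floor((34 + 31)/7) = 9.
  m_5 = 7*9 - 31 = 32, d_5 = (1178 - 32^2)/7 = 154/7 = 22, a_5 = floor((34 + 32)/22) = 3.
  m_6 = 22*3 - 32 = 34, d_6 = (1178 - 34^2)/22 = 22/22 = 1, a_6 = floor((34 + 34)/1) = 68.
  m_7 = 1*68 - 34 = 34, d_7 = (1178 - 34^2)/1 = 22/1 = 22: (m_7, d_7) = (m_1, d_1) = (34, 22), so from here the quotients repeat a_1, ..., a_6; the period length is 6.
Hence the expansion of sqrt(1178) is a_0 = 34 followed by the repeating block 3, 9, 2, 9, 3, 68 (period 6).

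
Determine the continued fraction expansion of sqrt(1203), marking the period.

Write x_i = (sqrt(1203) + m_i)/d_i with (m_0, d_0) = (0, 1). a_0 = floor(sqrt(1203)) = 34, since 34^2 = 1156 <= 1203 < 1225 = 35^2.
Iterate m_{i+1} = d_i*a_i - m_i, d_{i+1} = (1203 - m_{i+1}^2)/d_i, a_{i+1} = floor((a_0 + m_{i+1})/d_{i+1}):
  m_1 = 1*34 - 0 = 34, d_1 = (1203 - 34^2)/1 = 47/1 = 47, a_1 = floor((34 + 34)/47) = 1.
  m_2 = 47*1 - 34 = 13, d_2 = (1203 - 13^2)/47 = 1034/47 = 22, a_2 = floor((34 + 13)/22) = 2.
  m_3 = 22*2 - 13 = 31, d_3 = (1203 - 31^2)/22 = 242/22 = 11, a_3 = floor((34 + 31)/11) = 5.
  m_4 = 11*5 - 31 = 24, d_4 = (1203 - 24^2)/11 = 627/11 = 57, a_4 = floor((34 + 24)/57) = 1.
  m_5 = 57*1 - 24 = 33, d_5 = (1203 - 33^2)/57 = 114/57 = 2, a_5 = floor((34 + 33)/2) = 33.
  m_6 = 2*33 - 33 = 33, d_6 = (1203 - 33^2)/2 = 114/2 = 57, a_6 = floor((34 + 33)/57) = 1.
  m_7 = 57*1 - 33 = 24, d_7 = (1203 - 24^2)/57 = 627/57 = 11, a_7 = floor((34 + 24)/11) = 5.
  m_8 = 11*5 - 24 = 31, d_8 = (1203 - 31^2)/11 = 242/11 = 22, a_8 = floor((34 + 31)/22) = 2.
  m_9 = 22*2 - 31 = 13, d_9 = (1203 - 13^2)/22 = 1034/22 = 47, a_9 = floor((34 + 13)/47) = 1.
  m_10 = 47*1 - 13 = 34, d_10 = (1203 - 34^2)/47 = 47/47 = 1, a_10 = floor((34 + 34)/1) = 68.
  m_11 = 1*68 - 34 = 34, d_11 = (1203 - 34^2)/1 = 47/1 = 47: (m_11, d_11) = (m_1, d_1) = (34, 47), so from here the quotients repeat a_1, ..., a_10; the period length is 10.
Hence the expansion of sqrt(1203) is a_0 = 34 followed by the repeating block 1, 2, 5, 1, 33, 1, 5, 2, 1, 68 (period 10).

[34; (1, 2, 5, 1, 33, 1, 5, 2, 1, 68)]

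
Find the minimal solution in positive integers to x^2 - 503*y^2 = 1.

(x, y) = (24648, 1099)

First expand sqrt(503) as a continued fraction. With x_i = (sqrt(503) + m_i)/d_i and (m_0, d_0) = (0, 1): a_0 = floor(sqrt(503)) = 22, since 22^2 = 484 <= 503 < 529 = 23^2.
Iterate m_{i+1} = d_i*a_i - m_i, d_{i+1} = (503 - m_{i+1}^2)/d_i, a_{i+1} = floor((a_0 + m_{i+1})/d_{i+1}):
  m_1 = 1*22 - 0 = 22, d_1 = (503 - 22^2)/1 = 19/1 = 19, a_1 = floor((22 + 22)/19) = 2.
  m_2 = 19*2 - 22 = 16, d_2 = (503 - 16^2)/19 = 247/19 = 13, a_2 = floor((22 + 16)/13) = 2.
  m_3 = 13*2 - 16 = 10, d_3 = (503 - 10^2)/13 = 403/13 = 31, a_3 = floor((22 + 10)/31) = 1.
  m_4 = 31*1 - 10 = 21, d_4 = (503 - 21^2)/31 = 62/31 = 2, a_4 = floor((22 + 21)/2) = 21.
  m_5 = 2*21 - 21 = 21, d_5 = (503 - 21^2)/2 = 62/2 = 31, a_5 = floor((22 + 21)/31) = 1.
  m_6 = 31*1 - 21 = 10, d_6 = (503 - 10^2)/31 = 403/31 = 13, a_6 = floor((22 + 10)/13) = 2.
  m_7 = 13*2 - 10 = 16, d_7 = (503 - 16^2)/13 = 247/13 = 19, a_7 = floor((22 + 16)/19) = 2.
  m_8 = 19*2 - 16 = 22, d_8 = (503 - 22^2)/19 = 19/19 = 1, a_8 = floor((22 + 22)/1) = 44.
  m_9 = 1*44 - 22 = 22, d_9 = (503 - 22^2)/1 = 19/1 = 19: (m_9, d_9) = (m_1, d_1) = (22, 19), so from here the quotients repeat a_1, ..., a_8; the period length is 8.
So sqrt(503) = [22; (2, 2, 1, 21, 1, 2, 2, 44)] with period length k = 8.
k is even, so the fundamental solution of x^2 - 503y^2 = 1 is (p_{k-1}, q_{k-1}) = (p_7, q_7); compute convergents through index 7.
Convergents (p_i = a_i*p_{i-1} + p_{i-2}, q_i = a_i*q_{i-1} + q_{i-2} with p_{-2}=0, p_{-1}=1, q_{-2}=1, q_{-1}=0):
  i=0: a_0=22, p_0 = 22*1 + 0 = 22, q_0 = 22*0 + 1 = 1.
  i=1: a_1=2, p_1 = 2*22 + 1 = 45, q_1 = 2*1 + 0 = 2.
  i=2: a_2=2, p_2 = 2*45 + 22 = 112, q_2 = 2*2 + 1 = 5.
  i=3: a_3=1, p_3 = 1*112 + 45 = 157, q_3 = 1*5 + 2 = 7.
  i=4: a_4=21, p_4 = 21*157 + 112 = 3409, q_4 = 21*7 + 5 = 152.
  i=5: a_5=1, p_5 = 1*3409 + 157 = 3566, q_5 = 1*152 + 7 = 159.
  i=6: a_6=2, p_6 = 2*3566 + 3409 = 10541, q_6 = 2*159 + 152 = 470.
  i=7: a_7=2, p_7 = 2*10541 + 3566 = 24648, q_7 = 2*470 + 159 = 1099.
Check: 24648^2 - 503*1099^2 = 607523904 - 607523903 = 1, so (x, y) = (24648, 1099) solves the equation, and by the theorem it is the least positive solution.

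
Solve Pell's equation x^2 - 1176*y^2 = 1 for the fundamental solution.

First expand sqrt(1176) as a continued fraction. With x_i = (sqrt(1176) + m_i)/d_i and (m_0, d_0) = (0, 1): a_0 = floor(sqrt(1176)) = 34, since 34^2 = 1156 <= 1176 < 1225 = 35^2.
Iterate m_{i+1} = d_i*a_i - m_i, d_{i+1} = (1176 - m_{i+1}^2)/d_i, a_{i+1} = floor((a_0 + m_{i+1})/d_{i+1}):
  m_1 = 1*34 - 0 = 34, d_1 = (1176 - 34^2)/1 = 20/1 = 20, a_1 = floor((34 + 34)/20) = 3.
  m_2 = 20*3 - 34 = 26, d_2 = (1176 - 26^2)/20 = 500/20 = 25, a_2 = floor((34 + 26)/25) = 2.
  m_3 = 25*2 - 26 = 24, d_3 = (1176 - 24^2)/25 = 600/25 = 24, a_3 = floor((34 + 24)/24) = 2.
  m_4 = 24*2 - 24 = 24, d_4 = (1176 - 24^2)/24 = 600/24 = 25, a_4 = floor((34 + 24)/25) = 2.
  m_5 = 25*2 - 24 = 26, d_5 = (1176 - 26^2)/25 = 500/25 = 20, a_5 = floor((34 + 26)/20) = 3.
  m_6 = 20*3 - 26 = 34, d_6 = (1176 - 34^2)/20 = 20/20 = 1, a_6 = floor((34 + 34)/1) = 68.
  m_7 = 1*68 - 34 = 34, d_7 = (1176 - 34^2)/1 = 20/1 = 20: (m_7, d_7) = (m_1, d_1) = (34, 20), so from here the quotients repeat a_1, ..., a_6; the period length is 6.
So sqrt(1176) = [34; (3, 2, 2, 2, 3, 68)] with period length k = 6.
k is even, so the fundamental solution of x^2 - 1176y^2 = 1 is (p_{k-1}, q_{k-1}) = (p_5, q_5); compute convergents through index 5.
Convergents (p_i = a_i*p_{i-1} + p_{i-2}, q_i = a_i*q_{i-1} + q_{i-2} with p_{-2}=0, p_{-1}=1, q_{-2}=1, q_{-1}=0):
  i=0: a_0=34, p_0 = 34*1 + 0 = 34, q_0 = 34*0 + 1 = 1.
  i=1: a_1=3, p_1 = 3*34 + 1 = 103, q_1 = 3*1 + 0 = 3.
  i=2: a_2=2, p_2 = 2*103 + 34 = 240, q_2 = 2*3 + 1 = 7.
  i=3: a_3=2, p_3 = 2*240 + 103 = 583, q_3 = 2*7 + 3 = 17.
  i=4: a_4=2, p_4 = 2*583 + 240 = 1406, q_4 = 2*17 + 7 = 41.
  i=5: a_5=3, p_5 = 3*1406 + 583 = 4801, q_5 = 3*41 + 17 = 140.
Check: 4801^2 - 1176*140^2 = 23049601 - 23049600 = 1, so (x, y) = (4801, 140) solves the equation, and by the theorem it is the least positive solution.

(x, y) = (4801, 140)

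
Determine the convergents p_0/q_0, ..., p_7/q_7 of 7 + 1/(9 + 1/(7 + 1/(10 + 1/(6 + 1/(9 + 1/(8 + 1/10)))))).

Using the convergent recurrence p_i = a_i*p_{i-1} + p_{i-2}, q_i = a_i*q_{i-1} + q_{i-2} with p_{-2}=0, p_{-1}=1, q_{-2}=1, q_{-1}=0:
  i=0: a_0=7, p_0 = 7*1 + 0 = 7, q_0 = 7*0 + 1 = 1.
  i=1: a_1=9, p_1 = 9*7 + 1 = 64, q_1 = 9*1 + 0 = 9.
  i=2: a_2=7, p_2 = 7*64 + 7 = 455, q_2 = 7*9 + 1 = 64.
  i=3: a_3=10, p_3 = 10*455 + 64 = 4614, q_3 = 10*64 + 9 = 649.
  i=4: a_4=6, p_4 = 6*4614 + 455 = 28139, q_4 = 6*649 + 64 = 3958.
  i=5: a_5=9, p_5 = 9*28139 + 4614 = 257865, q_5 = 9*3958 + 649 = 36271.
  i=6: a_6=8, p_6 = 8*257865 + 28139 = 2091059, q_6 = 8*36271 + 3958 = 294126.
  i=7: a_7=10, p_7 = 10*2091059 + 257865 = 21168455, q_7 = 10*294126 + 36271 = 2977531.

7/1, 64/9, 455/64, 4614/649, 28139/3958, 257865/36271, 2091059/294126, 21168455/2977531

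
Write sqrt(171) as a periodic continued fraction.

[13; (13, 26)]

Write x_i = (sqrt(171) + m_i)/d_i with (m_0, d_0) = (0, 1). a_0 = floor(sqrt(171)) = 13, since 13^2 = 169 <= 171 < 196 = 14^2.
Iterate m_{i+1} = d_i*a_i - m_i, d_{i+1} = (171 - m_{i+1}^2)/d_i, a_{i+1} = floor((a_0 + m_{i+1})/d_{i+1}):
  m_1 = 1*13 - 0 = 13, d_1 = (171 - 13^2)/1 = 2/1 = 2, a_1 = floor((13 + 13)/2) = 13.
  m_2 = 2*13 - 13 = 13, d_2 = (171 - 13^2)/2 = 2/2 = 1, a_2 = floor((13 + 13)/1) = 26.
  m_3 = 1*26 - 13 = 13, d_3 = (171 - 13^2)/1 = 2/1 = 2: (m_3, d_3) = (m_1, d_1) = (13, 2), so from here the quotients repeat a_1, a_2; the period length is 2.
Hence the expansion of sqrt(171) is a_0 = 13 followed by the repeating block 13, 26 (period 2).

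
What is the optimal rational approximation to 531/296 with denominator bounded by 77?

61/34

Expand x = 531/296 as a continued fraction with the Euclidean algorithm:
  531 = 1*296 + 235, so a_0 = 1.
  296 = 1*235 + 61, so a_1 = 1.
  235 = 3*61 + 52, so a_2 = 3.
  61 = 1*52 + 9, so a_3 = 1.
  52 = 5*9 + 7, so a_4 = 5.
  9 = 1*7 + 2, so a_5 = 1.
  7 = 3*2 + 1, so a_6 = 3.
  2 = 2*1 + 0, so a_7 = 2.
so x = [1; 1, 3, 1, 5, 1, 3, 2].
Convergents (p_i = a_i*p_{i-1} + p_{i-2}, q_i = a_i*q_{i-1} + q_{i-2} with p_{-2}=0, p_{-1}=1, q_{-2}=1, q_{-1}=0), until the denominator exceeds 77:
  i=0: a_0=1, p_0 = 1*1 + 0 = 1, q_0 = 1*0 + 1 = 1.
  i=1: a_1=1, p_1 = 1*1 + 1 = 2, q_1 = 1*1 + 0 = 1.
  i=2: a_2=3, p_2 = 3*2 + 1 = 7, q_2 = 3*1 + 1 = 4.
  i=3: a_3=1, p_3 = 1*7 + 2 = 9, q_3 = 1*4 + 1 = 5.
  i=4: a_4=5, p_4 = 5*9 + 7 = 52, q_4 = 5*5 + 4 = 29.
  i=5: a_5=1, p_5 = 1*52 + 9 = 61, q_5 = 1*29 + 5 = 34.
  i=6: a_6=3, p_6 = 3*61 + 52 = 235, q_6 = 3*34 + 29 = 131.
q_6 = 131 > 77, so the last convergent with denominator <= 77 is p_5/q_5 = 61/34.
The closest fraction with denominator <= 77 is either p_5/q_5 or the intermediate fraction (k*p_5 + p_4)/(k*q_5 + q_4) with the largest k >= 1 whose denominator stays <= 77; these approach x as k grows, and every other convergent or intermediate fraction in range is farther away.
Largest k: floor((77 - q_4)/q_5) = floor((77 - 29)/34) = 1.
That gives (1*61 + 52)/(1*34 + 29) = 113/63.
Compare the errors: |x - 61/34| = |531*34 - 61*296|/(296*34) = 2/10064, and |x - 113/63| = |531*63 - 113*296|/(296*63) = 5/18648.
Cross-multiplying, 2*18648 = 37296 < 50320 = 5*10064, so 2/10064 is smaller: the convergent 61/34 is closer to x than 113/63.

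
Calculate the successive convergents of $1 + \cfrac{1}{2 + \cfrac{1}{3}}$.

Using the convergent recurrence p_i = a_i*p_{i-1} + p_{i-2}, q_i = a_i*q_{i-1} + q_{i-2} with p_{-2}=0, p_{-1}=1, q_{-2}=1, q_{-1}=0:
  i=0: a_0=1, p_0 = 1*1 + 0 = 1, q_0 = 1*0 + 1 = 1.
  i=1: a_1=2, p_1 = 2*1 + 1 = 3, q_1 = 2*1 + 0 = 2.
  i=2: a_2=3, p_2 = 3*3 + 1 = 10, q_2 = 3*2 + 1 = 7.

1/1, 3/2, 10/7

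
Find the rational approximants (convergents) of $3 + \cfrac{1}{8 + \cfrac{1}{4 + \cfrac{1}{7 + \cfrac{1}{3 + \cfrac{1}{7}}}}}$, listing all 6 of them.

Using the convergent recurrence p_i = a_i*p_{i-1} + p_{i-2}, q_i = a_i*q_{i-1} + q_{i-2} with p_{-2}=0, p_{-1}=1, q_{-2}=1, q_{-1}=0:
  i=0: a_0=3, p_0 = 3*1 + 0 = 3, q_0 = 3*0 + 1 = 1.
  i=1: a_1=8, p_1 = 8*3 + 1 = 25, q_1 = 8*1 + 0 = 8.
  i=2: a_2=4, p_2 = 4*25 + 3 = 103, q_2 = 4*8 + 1 = 33.
  i=3: a_3=7, p_3 = 7*103 + 25 = 746, q_3 = 7*33 + 8 = 239.
  i=4: a_4=3, p_4 = 3*746 + 103 = 2341, q_4 = 3*239 + 33 = 750.
  i=5: a_5=7, p_5 = 7*2341 + 746 = 17133, q_5 = 7*750 + 239 = 5489.

3/1, 25/8, 103/33, 746/239, 2341/750, 17133/5489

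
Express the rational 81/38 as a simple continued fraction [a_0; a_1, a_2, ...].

[2; 7, 1, 1, 2]

Run the Euclidean algorithm on 81 and 38; the successive quotients are the partial quotients a_0, a_1, ... (each step inverts the fractional part left over by the previous one):
  81 = 2*38 + 5, so a_0 = 2.
  38 = 7*5 + 3, so a_1 = 7.
  5 = 1*3 + 2, so a_2 = 1.
  3 = 1*2 + 1, so a_3 = 1.
  2 = 2*1 + 0, so a_4 = 2.
The remainder reaches 0 after 5 divisions, so the expansion has 5 partial quotients, read off in order.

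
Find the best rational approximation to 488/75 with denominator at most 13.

13/2

Expand x = 488/75 as a continued fraction with the Euclidean algorithm:
  488 = 6*75 + 38, so a_0 = 6.
  75 = 1*38 + 37, so a_1 = 1.
  38 = 1*37 + 1, so a_2 = 1.
  37 = 37*1 + 0, so a_3 = 37.
so x = [6; 1, 1, 37].
Convergents (p_i = a_i*p_{i-1} + p_{i-2}, q_i = a_i*q_{i-1} + q_{i-2} with p_{-2}=0, p_{-1}=1, q_{-2}=1, q_{-1}=0), until the denominator exceeds 13:
  i=0: a_0=6, p_0 = 6*1 + 0 = 6, q_0 = 6*0 + 1 = 1.
  i=1: a_1=1, p_1 = 1*6 + 1 = 7, q_1 = 1*1 + 0 = 1.
  i=2: a_2=1, p_2 = 1*7 + 6 = 13, q_2 = 1*1 + 1 = 2.
  i=3: a_3=37, p_3 = 37*13 + 7 = 488, q_3 = 37*2 + 1 = 75.
q_3 = 75 > 13, so the last convergent with denominator <= 13 is p_2/q_2 = 13/2.
The closest fraction with denominator <= 13 is either p_2/q_2 or the intermediate fraction (k*p_2 + p_1)/(k*q_2 + q_1) with the largest k >= 1 whose denominator stays <= 13; these approach x as k grows, and every other convergent or intermediate fraction in range is farther away.
Largest k: floor((13 - q_1)/q_2) = floor((13 - 1)/2) = 6.
That gives (6*13 + 7)/(6*2 + 1) = 85/13.
Compare the errors: |x - 13/2| = |488*2 - 13*75|/(75*2) = 1/150, and |x - 85/13| = |488*13 - 85*75|/(75*13) = 31/975.
Cross-multiplying, 1*975 = 975 < 4650 = 31*150, so 1/150 is smaller: the convergent 13/2 is closer to x than 85/13.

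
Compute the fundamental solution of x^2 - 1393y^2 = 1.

(x, y) = (3583, 96)

First expand sqrt(1393) as a continued fraction. With x_i = (sqrt(1393) + m_i)/d_i and (m_0, d_0) = (0, 1): a_0 = floor(sqrt(1393)) = 37, since 37^2 = 1369 <= 1393 < 1444 = 38^2.
Iterate m_{i+1} = d_i*a_i - m_i, d_{i+1} = (1393 - m_{i+1}^2)/d_i, a_{i+1} = floor((a_0 + m_{i+1})/d_{i+1}):
  m_1 = 1*37 - 0 = 37, d_1 = (1393 - 37^2)/1 = 24/1 = 24, a_1 = floor((37 + 37)/24) = 3.
  m_2 = 24*3 - 37 = 35, d_2 = (1393 - 35^2)/24 = 168/24 = 7, a_2 = floor((37 + 35)/7) = 10.
  m_3 = 7*10 - 35 = 35, d_3 = (1393 - 35^2)/7 = 168/7 = 24, a_3 = floor((37 + 35)/24) = 3.
  m_4 = 24*3 - 35 = 37, d_4 = (1393 - 37^2)/24 = 24/24 = 1, a_4 = floor((37 + 37)/1) = 74.
  m_5 = 1*74 - 37 = 37, d_5 = (1393 - 37^2)/1 = 24/1 = 24: (m_5, d_5) = (m_1, d_1) = (37, 24), so from here the quotients repeat a_1, ..., a_4; the period length is 4.
So sqrt(1393) = [37; (3, 10, 3, 74)] with period length k = 4.
k is even, so the fundamental solution of x^2 - 1393y^2 = 1 is (p_{k-1}, q_{k-1}) = (p_3, q_3); compute convergents through index 3.
Convergents (p_i = a_i*p_{i-1} + p_{i-2}, q_i = a_i*q_{i-1} + q_{i-2} with p_{-2}=0, p_{-1}=1, q_{-2}=1, q_{-1}=0):
  i=0: a_0=37, p_0 = 37*1 + 0 = 37, q_0 = 37*0 + 1 = 1.
  i=1: a_1=3, p_1 = 3*37 + 1 = 112, q_1 = 3*1 + 0 = 3.
  i=2: a_2=10, p_2 = 10*112 + 37 = 1157, q_2 = 10*3 + 1 = 31.
  i=3: a_3=3, p_3 = 3*1157 + 112 = 3583, q_3 = 3*31 + 3 = 96.
Check: 3583^2 - 1393*96^2 = 12837889 - 12837888 = 1, so (x, y) = (3583, 96) solves the equation, and by the theorem it is the least positive solution.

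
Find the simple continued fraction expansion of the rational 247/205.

Run the Euclidean algorithm on 247 and 205; the successive quotients are the partial quotients a_0, a_1, ... (each step inverts the fractional part left over by the previous one):
  247 = 1*205 + 42, so a_0 = 1.
  205 = 4*42 + 37, so a_1 = 4.
  42 = 1*37 + 5, so a_2 = 1.
  37 = 7*5 + 2, so a_3 = 7.
  5 = 2*2 + 1, so a_4 = 2.
  2 = 2*1 + 0, so a_5 = 2.
The remainder reaches 0 after 6 divisions, so the expansion has 6 partial quotients, read off in order.

[1; 4, 1, 7, 2, 2]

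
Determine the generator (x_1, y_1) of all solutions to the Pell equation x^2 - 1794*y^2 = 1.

(x, y) = (12582335, 297064)

First expand sqrt(1794) as a continued fraction. With x_i = (sqrt(1794) + m_i)/d_i and (m_0, d_0) = (0, 1): a_0 = floor(sqrt(1794)) = 42, since 42^2 = 1764 <= 1794 < 1849 = 43^2.
Iterate m_{i+1} = d_i*a_i - m_i, d_{i+1} = (1794 - m_{i+1}^2)/d_i, a_{i+1} = floor((a_0 + m_{i+1})/d_{i+1}):
  m_1 = 1*42 - 0 = 42, d_1 = (1794 - 42^2)/1 = 30/1 = 30, a_1 = floor((42 + 42)/30) = 2.
  m_2 = 30*2 - 42 = 18, d_2 = (1794 - 18^2)/30 = 1470/30 = 49, a_2 = floor((42 + 18)/49) = 1.
  m_3 = 49*1 - 18 = 31, d_3 = (1794 - 31^2)/49 = 833/49 = 17, a_3 = floor((42 + 31)/17) = 4.
  m_4 = 17*4 - 31 = 37, d_4 = (1794 - 37^2)/17 = 425/17 = 25, a_4 = floor((42 + 37)/25) = 3.
  m_5 = 25*3 - 37 = 38, d_5 = (1794 - 38^2)/25 = 350/25 = 14, a_5 = floor((42 + 38)/14) = 5.
  m_6 = 14*5 - 38 = 32, d_6 = (1794 - 32^2)/14 = 770/14 = 55, a_6 = floor((42 + 32)/55) = 1.
  m_7 = 55*1 - 32 = 23, d_7 = (1794 - 23^2)/55 = 1265/55 = 23, a_7 = floor((42 + 23)/23) = 2.
  m_8 = 23*2 - 23 = 23, d_8 = (1794 - 23^2)/23 = 1265/23 = 55, a_8 = floor((42 + 23)/55) = 1.
  m_9 = 55*1 - 23 = 32, d_9 = (1794 - 32^2)/55 = 770/55 = 14, a_9 = floor((42 + 32)/14) = 5.
  m_10 = 14*5 - 32 = 38, d_10 = (1794 - 38^2)/14 = 350/14 = 25, a_10 = floor((42 + 38)/25) = 3.
  m_11 = 25*3 - 38 = 37, d_11 = (1794 - 37^2)/25 = 425/25 = 17, a_11 = floor((42 + 37)/17) = 4.
  m_12 = 17*4 - 37 = 31, d_12 = (1794 - 31^2)/17 = 833/17 = 49, a_12 = floor((42 + 31)/49) = 1.
  m_13 = 49*1 - 31 = 18, d_13 = (1794 - 18^2)/49 = 1470/49 = 30, a_13 = floor((42 + 18)/30) = 2.
  m_14 = 30*2 - 18 = 42, d_14 = (1794 - 42^2)/30 = 30/30 = 1, a_14 = floor((42 + 42)/1) = 84.
  m_15 = 1*84 - 42 = 42, d_15 = (1794 - 42^2)/1 = 30/1 = 30: (m_15, d_15) = (m_1, d_1) = (42, 30), so from here the quotients repeat a_1, ..., a_14; the period length is 14.
So sqrt(1794) = [42; (2, 1, 4, 3, 5, 1, 2, 1, 5, 3, 4, 1, 2, 84)] with period length k = 14.
k is even, so the fundamental solution of x^2 - 1794y^2 = 1 is (p_{k-1}, q_{k-1}) = (p_13, q_13); compute convergents through index 13.
Convergents (p_i = a_i*p_{i-1} + p_{i-2}, q_i = a_i*q_{i-1} + q_{i-2} with p_{-2}=0, p_{-1}=1, q_{-2}=1, q_{-1}=0):
  i=0: a_0=42, p_0 = 42*1 + 0 = 42, q_0 = 42*0 + 1 = 1.
  i=1: a_1=2, p_1 = 2*42 + 1 = 85, q_1 = 2*1 + 0 = 2.
  i=2: a_2=1, p_2 = 1*85 + 42 = 127, q_2 = 1*2 + 1 = 3.
  i=3: a_3=4, p_3 = 4*127 + 85 = 593, q_3 = 4*3 + 2 = 14.
  i=4: a_4=3, p_4 = 3*593 + 127 = 1906, q_4 = 3*14 + 3 = 45.
  i=5: a_5=5, p_5 = 5*1906 + 593 = 10123, q_5 = 5*45 + 14 = 239.
  i=6: a_6=1, p_6 = 1*10123 + 1906 = 12029, q_6 = 1*239 + 45 = 284.
  i=7: a_7=2, p_7 = 2*12029 + 10123 = 34181, q_7 = 2*284 + 239 = 807.
  i=8: a_8=1, p_8 = 1*34181 + 12029 = 46210, q_8 = 1*807 + 284 = 1091.
  i=9: a_9=5, p_9 = 5*46210 + 34181 = 265231, q_9 = 5*1091 + 807 = 6262.
  i=10: a_10=3, p_10 = 3*265231 + 46210 = 841903, q_10 = 3*6262 + 1091 = 19877.
  i=11: a_11=4, p_11 = 4*841903 + 265231 = 3632843, q_11 = 4*19877 + 6262 = 85770.
  i=12: a_12=1, p_12 = 1*3632843 + 841903 = 4474746, q_12 = 1*85770 + 19877 = 105647.
  i=13: a_13=2, p_13 = 2*4474746 + 3632843 = 12582335, q_13 = 2*105647 + 85770 = 297064.
Check: 12582335^2 - 1794*297064^2 = 158315154052225 - 158315154052224 = 1, so (x, y) = (12582335, 297064) solves the equation, and by the theorem it is the least positive solution.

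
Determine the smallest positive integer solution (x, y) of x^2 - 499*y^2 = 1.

(x, y) = (4490, 201)

First expand sqrt(499) as a continued fraction. With x_i = (sqrt(499) + m_i)/d_i and (m_0, d_0) = (0, 1): a_0 = floor(sqrt(499)) = 22, since 22^2 = 484 <= 499 < 529 = 23^2.
Iterate m_{i+1} = d_i*a_i - m_i, d_{i+1} = (499 - m_{i+1}^2)/d_i, a_{i+1} = floor((a_0 + m_{i+1})/d_{i+1}):
  m_1 = 1*22 - 0 = 22, d_1 = (499 - 22^2)/1 = 15/1 = 15, a_1 = floor((22 + 22)/15) = 2.
  m_2 = 15*2 - 22 = 8, d_2 = (499 - 8^2)/15 = 435/15 = 29, a_2 = floor((22 + 8)/29) = 1.
  m_3 = 29*1 - 8 = 21, d_3 = (499 - 21^2)/29 = 58/29 = 2, a_3 = floor((22 + 21)/2) = 21.
  m_4 = 2*21 - 21 = 21, d_4 = (499 - 21^2)/2 = 58/2 = 29, a_4 = floor((22 + 21)/29) = 1.
  m_5 = 29*1 - 21 = 8, d_5 = (499 - 8^2)/29 = 435/29 = 15, a_5 = floor((22 + 8)/15) = 2.
  m_6 = 15*2 - 8 = 22, d_6 = (499 - 22^2)/15 = 15/15 = 1, a_6 = floor((22 + 22)/1) = 44.
  m_7 = 1*44 - 22 = 22, d_7 = (499 - 22^2)/1 = 15/1 = 15: (m_7, d_7) = (m_1, d_1) = (22, 15), so from here the quotients repeat a_1, ..., a_6; the period length is 6.
So sqrt(499) = [22; (2, 1, 21, 1, 2, 44)] with period length k = 6.
k is even, so the fundamental solution of x^2 - 499y^2 = 1 is (p_{k-1}, q_{k-1}) = (p_5, q_5); compute convergents through index 5.
Convergents (p_i = a_i*p_{i-1} + p_{i-2}, q_i = a_i*q_{i-1} + q_{i-2} with p_{-2}=0, p_{-1}=1, q_{-2}=1, q_{-1}=0):
  i=0: a_0=22, p_0 = 22*1 + 0 = 22, q_0 = 22*0 + 1 = 1.
  i=1: a_1=2, p_1 = 2*22 + 1 = 45, q_1 = 2*1 + 0 = 2.
  i=2: a_2=1, p_2 = 1*45 + 22 = 67, q_2 = 1*2 + 1 = 3.
  i=3: a_3=21, p_3 = 21*67 + 45 = 1452, q_3 = 21*3 + 2 = 65.
  i=4: a_4=1, p_4 = 1*1452 + 67 = 1519, q_4 = 1*65 + 3 = 68.
  i=5: a_5=2, p_5 = 2*1519 + 1452 = 4490, q_5 = 2*68 + 65 = 201.
Check: 4490^2 - 499*201^2 = 20160100 - 20160099 = 1, so (x, y) = (4490, 201) solves the equation, and by the theorem it is the least positive solution.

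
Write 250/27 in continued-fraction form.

Run the Euclidean algorithm on 250 and 27; the successive quotients are the partial quotients a_0, a_1, ... (each step inverts the fractional part left over by the previous one):
  250 = 9*27 + 7, so a_0 = 9.
  27 = 3*7 + 6, so a_1 = 3.
  7 = 1*6 + 1, so a_2 = 1.
  6 = 6*1 + 0, so a_3 = 6.
The remainder reaches 0 after 4 divisions, so the expansion has 4 partial quotients, read off in order.

[9; 3, 1, 6]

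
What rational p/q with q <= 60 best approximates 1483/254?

Expand x = 1483/254 as a continued fraction with the Euclidean algorithm:
  1483 = 5*254 + 213, so a_0 = 5.
  254 = 1*213 + 41, so a_1 = 1.
  213 = 5*41 + 8, so a_2 = 5.
  41 = 5*8 + 1, so a_3 = 5.
  8 = 8*1 + 0, so a_4 = 8.
so x = [5; 1, 5, 5, 8].
Convergents (p_i = a_i*p_{i-1} + p_{i-2}, q_i = a_i*q_{i-1} + q_{i-2} with p_{-2}=0, p_{-1}=1, q_{-2}=1, q_{-1}=0), until the denominator exceeds 60:
  i=0: a_0=5, p_0 = 5*1 + 0 = 5, q_0 = 5*0 + 1 = 1.
  i=1: a_1=1, p_1 = 1*5 + 1 = 6, q_1 = 1*1 + 0 = 1.
  i=2: a_2=5, p_2 = 5*6 + 5 = 35, q_2 = 5*1 + 1 = 6.
  i=3: a_3=5, p_3 = 5*35 + 6 = 181, q_3 = 5*6 + 1 = 31.
  i=4: a_4=8, p_4 = 8*181 + 35 = 1483, q_4 = 8*31 + 6 = 254.
q_4 = 254 > 60, so the last convergent with denominator <= 60 is p_3/q_3 = 181/31.
The closest fraction with denominator <= 60 is either p_3/q_3 or the intermediate fraction (k*p_3 + p_2)/(k*q_3 + q_2) with the largest k >= 1 whose denominator stays <= 60; these approach x as k grows, and every other convergent or intermediate fraction in range is farther away.
Largest k: floor((60 - q_2)/q_3) = floor((60 - 6)/31) = 1.
That gives (1*181 + 35)/(1*31 + 6) = 216/37.
Compare the errors: |x - 181/31| = |1483*31 - 181*254|/(254*31) = 1/7874, and |x - 216/37| = |1483*37 - 216*254|/(254*37) = 7/9398.
Cross-multiplying, 1*9398 = 9398 < 55118 = 7*7874, so 1/7874 is smaller: the convergent 181/31 is closer to x than 216/37.

181/31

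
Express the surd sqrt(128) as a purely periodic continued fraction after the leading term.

Write x_i = (sqrt(128) + m_i)/d_i with (m_0, d_0) = (0, 1). a_0 = floor(sqrt(128)) = 11, since 11^2 = 121 <= 128 < 144 = 12^2.
Iterate m_{i+1} = d_i*a_i - m_i, d_{i+1} = (128 - m_{i+1}^2)/d_i, a_{i+1} = floor((a_0 + m_{i+1})/d_{i+1}):
  m_1 = 1*11 - 0 = 11, d_1 = (128 - 11^2)/1 = 7/1 = 7, a_1 = floor((11 + 11)/7) = 3.
  m_2 = 7*3 - 11 = 10, d_2 = (128 - 10^2)/7 = 28/7 = 4, a_2 = floor((11 + 10)/4) = 5.
  m_3 = 4*5 - 10 = 10, d_3 = (128 - 10^2)/4 = 28/4 = 7, a_3 = floor((11 + 10)/7) = 3.
  m_4 = 7*3 - 10 = 11, d_4 = (128 - 11^2)/7 = 7/7 = 1, a_4 = floor((11 + 11)/1) = 22.
  m_5 = 1*22 - 11 = 11, d_5 = (128 - 11^2)/1 = 7/1 = 7: (m_5, d_5) = (m_1, d_1) = (11, 7), so from here the quotients repeat a_1, ..., a_4; the period length is 4.
Hence the expansion of sqrt(128) is a_0 = 11 followed by the repeating block 3, 5, 3, 22 (period 4).

[11; (3, 5, 3, 22)]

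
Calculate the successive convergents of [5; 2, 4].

5/1, 11/2, 49/9

Using the convergent recurrence p_i = a_i*p_{i-1} + p_{i-2}, q_i = a_i*q_{i-1} + q_{i-2} with p_{-2}=0, p_{-1}=1, q_{-2}=1, q_{-1}=0:
  i=0: a_0=5, p_0 = 5*1 + 0 = 5, q_0 = 5*0 + 1 = 1.
  i=1: a_1=2, p_1 = 2*5 + 1 = 11, q_1 = 2*1 + 0 = 2.
  i=2: a_2=4, p_2 = 4*11 + 5 = 49, q_2 = 4*2 + 1 = 9.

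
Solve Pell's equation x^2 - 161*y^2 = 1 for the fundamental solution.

First expand sqrt(161) as a continued fraction. With x_i = (sqrt(161) + m_i)/d_i and (m_0, d_0) = (0, 1): a_0 = floor(sqrt(161)) = 12, since 12^2 = 144 <= 161 < 169 = 13^2.
Iterate m_{i+1} = d_i*a_i - m_i, d_{i+1} = (161 - m_{i+1}^2)/d_i, a_{i+1} = floor((a_0 + m_{i+1})/d_{i+1}):
  m_1 = 1*12 - 0 = 12, d_1 = (161 - 12^2)/1 = 17/1 = 17, a_1 = floor((12 + 12)/17) = 1.
  m_2 = 17*1 - 12 = 5, d_2 = (161 - 5^2)/17 = 136/17 = 8, a_2 = floor((12 + 5)/8) = 2.
  m_3 = 8*2 - 5 = 11, d_3 = (161 - 11^2)/8 = 40/8 = 5, a_3 = floor((12 + 11)/5) = 4.
  m_4 = 5*4 - 11 = 9, d_4 = (161 - 9^2)/5 = 80/5 = 16, a_4 = floor((12 + 9)/16) = 1.
  m_5 = 16*1 - 9 = 7, d_5 = (161 - 7^2)/16 = 112/16 = 7, a_5 = floor((12 + 7)/7) = 2.
  m_6 = 7*2 - 7 = 7, d_6 = (161 - 7^2)/7 = 112/7 = 16, a_6 = floor((12 + 7)/16) = 1.
  m_7 = 16*1 - 7 = 9, d_7 = (161 - 9^2)/16 = 80/16 = 5, a_7 = floor((12 + 9)/5) = 4.
  m_8 = 5*4 - 9 = 11, d_8 = (161 - 11^2)/5 = 40/5 = 8, a_8 = floor((12 + 11)/8) = 2.
  m_9 = 8*2 - 11 = 5, d_9 = (161 - 5^2)/8 = 136/8 = 17, a_9 = floor((12 + 5)/17) = 1.
  m_10 = 17*1 - 5 = 12, d_10 = (161 - 12^2)/17 = 17/17 = 1, a_10 = floor((12 + 12)/1) = 24.
  m_11 = 1*24 - 12 = 12, d_11 = (161 - 12^2)/1 = 17/1 = 17: (m_11, d_11) = (m_1, d_1) = (12, 17), so from here the quotients repeat a_1, ..., a_10; the period length is 10.
So sqrt(161) = [12; (1, 2, 4, 1, 2, 1, 4, 2, 1, 24)] with period length k = 10.
k is even, so the fundamental solution of x^2 - 161y^2 = 1 is (p_{k-1}, q_{k-1}) = (p_9, q_9); compute convergents through index 9.
Convergents (p_i = a_i*p_{i-1} + p_{i-2}, q_i = a_i*q_{i-1} + q_{i-2} with p_{-2}=0, p_{-1}=1, q_{-2}=1, q_{-1}=0):
  i=0: a_0=12, p_0 = 12*1 + 0 = 12, q_0 = 12*0 + 1 = 1.
  i=1: a_1=1, p_1 = 1*12 + 1 = 13, q_1 = 1*1 + 0 = 1.
  i=2: a_2=2, p_2 = 2*13 + 12 = 38, q_2 = 2*1 + 1 = 3.
  i=3: a_3=4, p_3 = 4*38 + 13 = 165, q_3 = 4*3 + 1 = 13.
  i=4: a_4=1, p_4 = 1*165 + 38 = 203, q_4 = 1*13 + 3 = 16.
  i=5: a_5=2, p_5 = 2*203 + 165 = 571, q_5 = 2*16 + 13 = 45.
  i=6: a_6=1, p_6 = 1*571 + 203 = 774, q_6 = 1*45 + 16 = 61.
  i=7: a_7=4, p_7 = 4*774 + 571 = 3667, q_7 = 4*61 + 45 = 289.
  i=8: a_8=2, p_8 = 2*3667 + 774 = 8108, q_8 = 2*289 + 61 = 639.
  i=9: a_9=1, p_9 = 1*8108 + 3667 = 11775, q_9 = 1*639 + 289 = 928.
Check: 11775^2 - 161*928^2 = 138650625 - 138650624 = 1, so (x, y) = (11775, 928) solves the equation, and by the theorem it is the least positive solution.

(x, y) = (11775, 928)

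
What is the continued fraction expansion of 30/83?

Run the Euclidean algorithm on 30 and 83; the successive quotients are the partial quotients a_0, a_1, ... (each step inverts the fractional part left over by the previous one):
  30 = 0*83 + 30, so a_0 = 0.
  83 = 2*30 + 23, so a_1 = 2.
  30 = 1*23 + 7, so a_2 = 1.
  23 = 3*7 + 2, so a_3 = 3.
  7 = 3*2 + 1, so a_4 = 3.
  2 = 2*1 + 0, so a_5 = 2.
The remainder reaches 0 after 6 divisions, so the expansion has 6 partial quotients, read off in order.

[0; 2, 1, 3, 3, 2]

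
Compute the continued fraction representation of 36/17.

Run the Euclidean algorithm on 36 and 17; the successive quotients are the partial quotients a_0, a_1, ... (each step inverts the fractional part left over by the previous one):
  36 = 2*17 + 2, so a_0 = 2.
  17 = 8*2 + 1, so a_1 = 8.
  2 = 2*1 + 0, so a_2 = 2.
The remainder reaches 0 after 3 divisions, so the expansion has 3 partial quotients, read off in order.

[2; 8, 2]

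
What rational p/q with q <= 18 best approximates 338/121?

Expand x = 338/121 as a continued fraction with the Euclidean algorithm:
  338 = 2*121 + 96, so a_0 = 2.
  121 = 1*96 + 25, so a_1 = 1.
  96 = 3*25 + 21, so a_2 = 3.
  25 = 1*21 + 4, so a_3 = 1.
  21 = 5*4 + 1, so a_4 = 5.
  4 = 4*1 + 0, so a_5 = 4.
so x = [2; 1, 3, 1, 5, 4].
Convergents (p_i = a_i*p_{i-1} + p_{i-2}, q_i = a_i*q_{i-1} + q_{i-2} with p_{-2}=0, p_{-1}=1, q_{-2}=1, q_{-1}=0), until the denominator exceeds 18:
  i=0: a_0=2, p_0 = 2*1 + 0 = 2, q_0 = 2*0 + 1 = 1.
  i=1: a_1=1, p_1 = 1*2 + 1 = 3, q_1 = 1*1 + 0 = 1.
  i=2: a_2=3, p_2 = 3*3 + 2 = 11, q_2 = 3*1 + 1 = 4.
  i=3: a_3=1, p_3 = 1*11 + 3 = 14, q_3 = 1*4 + 1 = 5.
  i=4: a_4=5, p_4 = 5*14 + 11 = 81, q_4 = 5*5 + 4 = 29.
q_4 = 29 > 18, so the last convergent with denominator <= 18 is p_3/q_3 = 14/5.
The closest fraction with denominator <= 18 is either p_3/q_3 or the intermediate fraction (k*p_3 + p_2)/(k*q_3 + q_2) with the largest k >= 1 whose denominator stays <= 18; these approach x as k grows, and every other convergent or intermediate fraction in range is farther away.
Largest k: floor((18 - q_2)/q_3) = floor((18 - 4)/5) = 2.
That gives (2*14 + 11)/(2*5 + 4) = 39/14.
Compare the errors: |x - 14/5| = |338*5 - 14*121|/(121*5) = 4/605, and |x - 39/14| = |338*14 - 39*121|/(121*14) = 13/1694.
Cross-multiplying, 4*1694 = 6776 < 7865 = 13*605, so 4/605 is smaller: the convergent 14/5 is closer to x than 39/14.

14/5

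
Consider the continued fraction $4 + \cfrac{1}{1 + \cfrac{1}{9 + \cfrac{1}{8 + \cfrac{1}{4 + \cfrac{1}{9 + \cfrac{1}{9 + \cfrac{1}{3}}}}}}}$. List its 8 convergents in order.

Using the convergent recurrence p_i = a_i*p_{i-1} + p_{i-2}, q_i = a_i*q_{i-1} + q_{i-2} with p_{-2}=0, p_{-1}=1, q_{-2}=1, q_{-1}=0:
  i=0: a_0=4, p_0 = 4*1 + 0 = 4, q_0 = 4*0 + 1 = 1.
  i=1: a_1=1, p_1 = 1*4 + 1 = 5, q_1 = 1*1 + 0 = 1.
  i=2: a_2=9, p_2 = 9*5 + 4 = 49, q_2 = 9*1 + 1 = 10.
  i=3: a_3=8, p_3 = 8*49 + 5 = 397, q_3 = 8*10 + 1 = 81.
  i=4: a_4=4, p_4 = 4*397 + 49 = 1637, q_4 = 4*81 + 10 = 334.
  i=5: a_5=9, p_5 = 9*1637 + 397 = 15130, q_5 = 9*334 + 81 = 3087.
  i=6: a_6=9, p_6 = 9*15130 + 1637 = 137807, q_6 = 9*3087 + 334 = 28117.
  i=7: a_7=3, p_7 = 3*137807 + 15130 = 428551, q_7 = 3*28117 + 3087 = 87438.

4/1, 5/1, 49/10, 397/81, 1637/334, 15130/3087, 137807/28117, 428551/87438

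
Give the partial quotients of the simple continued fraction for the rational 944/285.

[3; 3, 4, 1, 17]

Run the Euclidean algorithm on 944 and 285; the successive quotients are the partial quotients a_0, a_1, ... (each step inverts the fractional part left over by the previous one):
  944 = 3*285 + 89, so a_0 = 3.
  285 = 3*89 + 18, so a_1 = 3.
  89 = 4*18 + 17, so a_2 = 4.
  18 = 1*17 + 1, so a_3 = 1.
  17 = 17*1 + 0, so a_4 = 17.
The remainder reaches 0 after 5 divisions, so the expansion has 5 partial quotients, read off in order.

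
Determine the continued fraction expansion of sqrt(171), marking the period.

Write x_i = (sqrt(171) + m_i)/d_i with (m_0, d_0) = (0, 1). a_0 = floor(sqrt(171)) = 13, since 13^2 = 169 <= 171 < 196 = 14^2.
Iterate m_{i+1} = d_i*a_i - m_i, d_{i+1} = (171 - m_{i+1}^2)/d_i, a_{i+1} = floor((a_0 + m_{i+1})/d_{i+1}):
  m_1 = 1*13 - 0 = 13, d_1 = (171 - 13^2)/1 = 2/1 = 2, a_1 = floor((13 + 13)/2) = 13.
  m_2 = 2*13 - 13 = 13, d_2 = (171 - 13^2)/2 = 2/2 = 1, a_2 = floor((13 + 13)/1) = 26.
  m_3 = 1*26 - 13 = 13, d_3 = (171 - 13^2)/1 = 2/1 = 2: (m_3, d_3) = (m_1, d_1) = (13, 2), so from here the quotients repeat a_1, a_2; the period length is 2.
Hence the expansion of sqrt(171) is a_0 = 13 followed by the repeating block 13, 26 (period 2).

[13; (13, 26)]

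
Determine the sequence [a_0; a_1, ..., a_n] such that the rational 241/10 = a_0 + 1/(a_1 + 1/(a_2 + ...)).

[24; 10]

Run the Euclidean algorithm on 241 and 10; the successive quotients are the partial quotients a_0, a_1, ... (each step inverts the fractional part left over by the previous one):
  241 = 24*10 + 1, so a_0 = 24.
  10 = 10*1 + 0, so a_1 = 10.
The remainder reaches 0 after 2 divisions, so the expansion has 2 partial quotients, read off in order.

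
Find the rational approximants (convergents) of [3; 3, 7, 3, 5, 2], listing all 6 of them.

3/1, 10/3, 73/22, 229/69, 1218/367, 2665/803

Using the convergent recurrence p_i = a_i*p_{i-1} + p_{i-2}, q_i = a_i*q_{i-1} + q_{i-2} with p_{-2}=0, p_{-1}=1, q_{-2}=1, q_{-1}=0:
  i=0: a_0=3, p_0 = 3*1 + 0 = 3, q_0 = 3*0 + 1 = 1.
  i=1: a_1=3, p_1 = 3*3 + 1 = 10, q_1 = 3*1 + 0 = 3.
  i=2: a_2=7, p_2 = 7*10 + 3 = 73, q_2 = 7*3 + 1 = 22.
  i=3: a_3=3, p_3 = 3*73 + 10 = 229, q_3 = 3*22 + 3 = 69.
  i=4: a_4=5, p_4 = 5*229 + 73 = 1218, q_4 = 5*69 + 22 = 367.
  i=5: a_5=2, p_5 = 2*1218 + 229 = 2665, q_5 = 2*367 + 69 = 803.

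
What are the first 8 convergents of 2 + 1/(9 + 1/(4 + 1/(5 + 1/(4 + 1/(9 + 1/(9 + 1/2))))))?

Using the convergent recurrence p_i = a_i*p_{i-1} + p_{i-2}, q_i = a_i*q_{i-1} + q_{i-2} with p_{-2}=0, p_{-1}=1, q_{-2}=1, q_{-1}=0:
  i=0: a_0=2, p_0 = 2*1 + 0 = 2, q_0 = 2*0 + 1 = 1.
  i=1: a_1=9, p_1 = 9*2 + 1 = 19, q_1 = 9*1 + 0 = 9.
  i=2: a_2=4, p_2 = 4*19 + 2 = 78, q_2 = 4*9 + 1 = 37.
  i=3: a_3=5, p_3 = 5*78 + 19 = 409, q_3 = 5*37 + 9 = 194.
  i=4: a_4=4, p_4 = 4*409 + 78 = 1714, q_4 = 4*194 + 37 = 813.
  i=5: a_5=9, p_5 = 9*1714 + 409 = 15835, q_5 = 9*813 + 194 = 7511.
  i=6: a_6=9, p_6 = 9*15835 + 1714 = 144229, q_6 = 9*7511 + 813 = 68412.
  i=7: a_7=2, p_7 = 2*144229 + 15835 = 304293, q_7 = 2*68412 + 7511 = 144335.

2/1, 19/9, 78/37, 409/194, 1714/813, 15835/7511, 144229/68412, 304293/144335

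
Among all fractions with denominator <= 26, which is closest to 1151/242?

Expand x = 1151/242 as a continued fraction with the Euclidean algorithm:
  1151 = 4*242 + 183, so a_0 = 4.
  242 = 1*183 + 59, so a_1 = 1.
  183 = 3*59 + 6, so a_2 = 3.
  59 = 9*6 + 5, so a_3 = 9.
  6 = 1*5 + 1, so a_4 = 1.
  5 = 5*1 + 0, so a_5 = 5.
so x = [4; 1, 3, 9, 1, 5].
Convergents (p_i = a_i*p_{i-1} + p_{i-2}, q_i = a_i*q_{i-1} + q_{i-2} with p_{-2}=0, p_{-1}=1, q_{-2}=1, q_{-1}=0), until the denominator exceeds 26:
  i=0: a_0=4, p_0 = 4*1 + 0 = 4, q_0 = 4*0 + 1 = 1.
  i=1: a_1=1, p_1 = 1*4 + 1 = 5, q_1 = 1*1 + 0 = 1.
  i=2: a_2=3, p_2 = 3*5 + 4 = 19, q_2 = 3*1 + 1 = 4.
  i=3: a_3=9, p_3 = 9*19 + 5 = 176, q_3 = 9*4 + 1 = 37.
q_3 = 37 > 26, so the last convergent with denominator <= 26 is p_2/q_2 = 19/4.
The closest fraction with denominator <= 26 is either p_2/q_2 or the intermediate fraction (k*p_2 + p_1)/(k*q_2 + q_1) with the largest k >= 1 whose denominator stays <= 26; these approach x as k grows, and every other convergent or intermediate fraction in range is farther away.
Largest k: floor((26 - q_1)/q_2) = floor((26 - 1)/4) = 6.
That gives (6*19 + 5)/(6*4 + 1) = 119/25.
Compare the errors: |x - 19/4| = |1151*4 - 19*242|/(242*4) = 6/968, and |x - 119/25| = |1151*25 - 119*242|/(242*25) = 23/6050.
Cross-multiplying, 23*968 = 22264 < 36300 = 6*6050, so 23/6050 is smaller: the intermediate fraction 119/25 is closer to x than 19/4.

119/25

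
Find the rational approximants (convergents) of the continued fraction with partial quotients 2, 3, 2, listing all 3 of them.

2/1, 7/3, 16/7

Using the convergent recurrence p_i = a_i*p_{i-1} + p_{i-2}, q_i = a_i*q_{i-1} + q_{i-2} with p_{-2}=0, p_{-1}=1, q_{-2}=1, q_{-1}=0:
  i=0: a_0=2, p_0 = 2*1 + 0 = 2, q_0 = 2*0 + 1 = 1.
  i=1: a_1=3, p_1 = 3*2 + 1 = 7, q_1 = 3*1 + 0 = 3.
  i=2: a_2=2, p_2 = 2*7 + 2 = 16, q_2 = 2*3 + 1 = 7.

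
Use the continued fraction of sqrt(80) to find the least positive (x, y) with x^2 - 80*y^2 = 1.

(x, y) = (9, 1)

First expand sqrt(80) as a continued fraction. With x_i = (sqrt(80) + m_i)/d_i and (m_0, d_0) = (0, 1): a_0 = floor(sqrt(80)) = 8, since 8^2 = 64 <= 80 < 81 = 9^2.
Iterate m_{i+1} = d_i*a_i - m_i, d_{i+1} = (80 - m_{i+1}^2)/d_i, a_{i+1} = floor((a_0 + m_{i+1})/d_{i+1}):
  m_1 = 1*8 - 0 = 8, d_1 = (80 - 8^2)/1 = 16/1 = 16, a_1 = floor((8 + 8)/16) = 1.
  m_2 = 16*1 - 8 = 8, d_2 = (80 - 8^2)/16 = 16/16 = 1, a_2 = floor((8 + 8)/1) = 16.
  m_3 = 1*16 - 8 = 8, d_3 = (80 - 8^2)/1 = 16/1 = 16: (m_3, d_3) = (m_1, d_1) = (8, 16), so from here the quotients repeat a_1, a_2; the period length is 2.
So sqrt(80) = [8; (1, 16)] with period length k = 2.
k is even, so the fundamental solution of x^2 - 80y^2 = 1 is (p_{k-1}, q_{k-1}) = (p_1, q_1); compute convergents through index 1.
Convergents (p_i = a_i*p_{i-1} + p_{i-2}, q_i = a_i*q_{i-1} + q_{i-2} with p_{-2}=0, p_{-1}=1, q_{-2}=1, q_{-1}=0):
  i=0: a_0=8, p_0 = 8*1 + 0 = 8, q_0 = 8*0 + 1 = 1.
  i=1: a_1=1, p_1 = 1*8 + 1 = 9, q_1 = 1*1 + 0 = 1.
Check: 9^2 - 80*1^2 = 81 - 80 = 1, so (x, y) = (9, 1) solves the equation, and by the theorem it is the least positive solution.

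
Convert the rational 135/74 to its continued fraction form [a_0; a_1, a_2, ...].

Run the Euclidean algorithm on 135 and 74; the successive quotients are the partial quotients a_0, a_1, ... (each step inverts the fractional part left over by the previous one):
  135 = 1*74 + 61, so a_0 = 1.
  74 = 1*61 + 13, so a_1 = 1.
  61 = 4*13 + 9, so a_2 = 4.
  13 = 1*9 + 4, so a_3 = 1.
  9 = 2*4 + 1, so a_4 = 2.
  4 = 4*1 + 0, so a_5 = 4.
The remainder reaches 0 after 6 divisions, so the expansion has 6 partial quotients, read off in order.

[1; 1, 4, 1, 2, 4]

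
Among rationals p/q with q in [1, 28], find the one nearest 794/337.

Expand x = 794/337 as a continued fraction with the Euclidean algorithm:
  794 = 2*337 + 120, so a_0 = 2.
  337 = 2*120 + 97, so a_1 = 2.
  120 = 1*97 + 23, so a_2 = 1.
  97 = 4*23 + 5, so a_3 = 4.
  23 = 4*5 + 3, so a_4 = 4.
  5 = 1*3 + 2, so a_5 = 1.
  3 = 1*2 + 1, so a_6 = 1.
  2 = 2*1 + 0, so a_7 = 2.
so x = [2; 2, 1, 4, 4, 1, 1, 2].
Convergents (p_i = a_i*p_{i-1} + p_{i-2}, q_i = a_i*q_{i-1} + q_{i-2} with p_{-2}=0, p_{-1}=1, q_{-2}=1, q_{-1}=0), until the denominator exceeds 28:
  i=0: a_0=2, p_0 = 2*1 + 0 = 2, q_0 = 2*0 + 1 = 1.
  i=1: a_1=2, p_1 = 2*2 + 1 = 5, q_1 = 2*1 + 0 = 2.
  i=2: a_2=1, p_2 = 1*5 + 2 = 7, q_2 = 1*2 + 1 = 3.
  i=3: a_3=4, p_3 = 4*7 + 5 = 33, q_3 = 4*3 + 2 = 14.
  i=4: a_4=4, p_4 = 4*33 + 7 = 139, q_4 = 4*14 + 3 = 59.
q_4 = 59 > 28, so the last convergent with denominator <= 28 is p_3/q_3 = 33/14.
The closest fraction with denominator <= 28 is either p_3/q_3 or the intermediate fraction (k*p_3 + p_2)/(k*q_3 + q_2) with the largest k >= 1 whose denominator stays <= 28; these approach x as k grows, and every other convergent or intermediate fraction in range is farther away.
Largest k: floor((28 - q_2)/q_3) = floor((28 - 3)/14) = 1.
That gives (1*33 + 7)/(1*14 + 3) = 40/17.
Compare the errors: |x - 33/14| = |794*14 - 33*337|/(337*14) = 5/4718, and |x - 40/17| = |794*17 - 40*337|/(337*17) = 18/5729.
Cross-multiplying, 5*5729 = 28645 < 84924 = 18*4718, so 5/4718 is smaller: the convergent 33/14 is closer to x than 40/17.

33/14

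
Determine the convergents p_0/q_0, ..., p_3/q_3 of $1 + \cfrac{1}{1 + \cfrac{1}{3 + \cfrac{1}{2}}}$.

Using the convergent recurrence p_i = a_i*p_{i-1} + p_{i-2}, q_i = a_i*q_{i-1} + q_{i-2} with p_{-2}=0, p_{-1}=1, q_{-2}=1, q_{-1}=0:
  i=0: a_0=1, p_0 = 1*1 + 0 = 1, q_0 = 1*0 + 1 = 1.
  i=1: a_1=1, p_1 = 1*1 + 1 = 2, q_1 = 1*1 + 0 = 1.
  i=2: a_2=3, p_2 = 3*2 + 1 = 7, q_2 = 3*1 + 1 = 4.
  i=3: a_3=2, p_3 = 2*7 + 2 = 16, q_3 = 2*4 + 1 = 9.

1/1, 2/1, 7/4, 16/9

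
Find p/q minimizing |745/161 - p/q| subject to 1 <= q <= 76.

Expand x = 745/161 as a continued fraction with the Euclidean algorithm:
  745 = 4*161 + 101, so a_0 = 4.
  161 = 1*101 + 60, so a_1 = 1.
  101 = 1*60 + 41, so a_2 = 1.
  60 = 1*41 + 19, so a_3 = 1.
  41 = 2*19 + 3, so a_4 = 2.
  19 = 6*3 + 1, so a_5 = 6.
  3 = 3*1 + 0, so a_6 = 3.
so x = [4; 1, 1, 1, 2, 6, 3].
Convergents (p_i = a_i*p_{i-1} + p_{i-2}, q_i = a_i*q_{i-1} + q_{i-2} with p_{-2}=0, p_{-1}=1, q_{-2}=1, q_{-1}=0), until the denominator exceeds 76:
  i=0: a_0=4, p_0 = 4*1 + 0 = 4, q_0 = 4*0 + 1 = 1.
  i=1: a_1=1, p_1 = 1*4 + 1 = 5, q_1 = 1*1 + 0 = 1.
  i=2: a_2=1, p_2 = 1*5 + 4 = 9, q_2 = 1*1 + 1 = 2.
  i=3: a_3=1, p_3 = 1*9 + 5 = 14, q_3 = 1*2 + 1 = 3.
  i=4: a_4=2, p_4 = 2*14 + 9 = 37, q_4 = 2*3 + 2 = 8.
  i=5: a_5=6, p_5 = 6*37 + 14 = 236, q_5 = 6*8 + 3 = 51.
  i=6: a_6=3, p_6 = 3*236 + 37 = 745, q_6 = 3*51 + 8 = 161.
q_6 = 161 > 76, so the last convergent with denominator <= 76 is p_5/q_5 = 236/51.
The closest fraction with denominator <= 76 is either p_5/q_5 or the intermediate fraction (k*p_5 + p_4)/(k*q_5 + q_4) with the largest k >= 1 whose denominator stays <= 76; these approach x as k grows, and every other convergent or intermediate fraction in range is farther away.
Largest k: floor((76 - q_4)/q_5) = floor((76 - 8)/51) = 1.
That gives (1*236 + 37)/(1*51 + 8) = 273/59.
Compare the errors: |x - 236/51| = |745*51 - 236*161|/(161*51) = 1/8211, and |x - 273/59| = |745*59 - 273*161|/(161*59) = 2/9499.
Cross-multiplying, 1*9499 = 9499 < 16422 = 2*8211, so 1/8211 is smaller: the convergent 236/51 is closer to x than 273/59.

236/51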